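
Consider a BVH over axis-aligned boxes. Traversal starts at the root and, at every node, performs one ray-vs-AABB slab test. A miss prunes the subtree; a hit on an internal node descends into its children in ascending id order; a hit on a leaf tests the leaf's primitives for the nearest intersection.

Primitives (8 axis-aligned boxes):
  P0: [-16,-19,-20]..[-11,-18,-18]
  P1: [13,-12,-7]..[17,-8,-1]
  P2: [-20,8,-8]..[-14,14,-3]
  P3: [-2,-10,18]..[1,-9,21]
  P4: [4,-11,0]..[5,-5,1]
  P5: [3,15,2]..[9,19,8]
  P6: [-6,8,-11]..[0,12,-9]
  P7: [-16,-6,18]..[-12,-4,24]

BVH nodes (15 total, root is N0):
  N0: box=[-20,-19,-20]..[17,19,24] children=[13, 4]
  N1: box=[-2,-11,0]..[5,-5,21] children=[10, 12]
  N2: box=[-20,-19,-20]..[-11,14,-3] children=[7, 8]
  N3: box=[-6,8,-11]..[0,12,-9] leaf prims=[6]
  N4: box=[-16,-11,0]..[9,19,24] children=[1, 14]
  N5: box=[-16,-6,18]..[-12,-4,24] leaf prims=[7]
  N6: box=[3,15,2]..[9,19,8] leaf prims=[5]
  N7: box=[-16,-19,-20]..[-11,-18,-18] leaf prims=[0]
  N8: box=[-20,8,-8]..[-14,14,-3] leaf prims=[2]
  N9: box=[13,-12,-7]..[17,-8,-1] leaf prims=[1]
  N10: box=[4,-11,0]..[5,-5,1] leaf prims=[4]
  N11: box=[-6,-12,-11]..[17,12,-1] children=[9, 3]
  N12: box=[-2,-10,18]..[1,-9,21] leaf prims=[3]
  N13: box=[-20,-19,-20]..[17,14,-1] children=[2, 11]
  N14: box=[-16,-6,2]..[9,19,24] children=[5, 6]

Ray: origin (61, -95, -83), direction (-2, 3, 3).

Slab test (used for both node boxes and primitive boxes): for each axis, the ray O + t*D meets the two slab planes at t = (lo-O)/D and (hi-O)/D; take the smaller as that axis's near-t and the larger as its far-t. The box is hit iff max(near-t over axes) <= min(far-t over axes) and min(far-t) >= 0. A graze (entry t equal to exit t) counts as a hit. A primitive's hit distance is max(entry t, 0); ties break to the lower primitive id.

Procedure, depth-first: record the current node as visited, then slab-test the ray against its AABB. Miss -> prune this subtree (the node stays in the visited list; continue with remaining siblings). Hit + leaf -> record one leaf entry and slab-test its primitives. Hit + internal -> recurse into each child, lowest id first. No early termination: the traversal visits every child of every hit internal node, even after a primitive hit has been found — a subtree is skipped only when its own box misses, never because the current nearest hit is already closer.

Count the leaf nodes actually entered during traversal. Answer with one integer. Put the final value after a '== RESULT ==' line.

Trace the traversal:
N0 x:[22,81/2] y:[76/3,38] z:[21,107/3] -> hit [76/3,107/3], descend [4, 13]
  N4 x:[26,77/2] y:[28,38] z:[83/3,107/3] -> hit [28,107/3], descend [1, 14]
    N1 x:[28,63/2] y:[28,30] z:[83/3,104/3] -> hit [28,30], descend [10, 12]
      N10 x:[28,57/2] y:[28,30] z:[83/3,28] -> hit [28,28] leaf, test {P4@t=28}
      N12 x:[30,63/2] y:[85/3,86/3] z:[101/3,104/3] -> miss, prune
    N14 x:[26,77/2] y:[89/3,38] z:[85/3,107/3] -> hit [89/3,107/3], descend [5, 6]
      N5 x:[73/2,77/2] y:[89/3,91/3] z:[101/3,107/3] -> miss, prune
      N6 x:[26,29] y:[110/3,38] z:[85/3,91/3] -> miss, prune
  N13 x:[22,81/2] y:[76/3,109/3] z:[21,82/3] -> hit [76/3,82/3], descend [2, 11]
    N2 x:[36,81/2] y:[76/3,109/3] z:[21,80/3] -> miss, prune
    N11 x:[22,67/2] y:[83/3,107/3] z:[24,82/3] -> miss, prune

11 AABB tests over nodes [0, 4, 1, 10, 12, 14, 5, 6, 13, 2, 11]; 1 leaf entered; closest P4.

== RESULT ==
1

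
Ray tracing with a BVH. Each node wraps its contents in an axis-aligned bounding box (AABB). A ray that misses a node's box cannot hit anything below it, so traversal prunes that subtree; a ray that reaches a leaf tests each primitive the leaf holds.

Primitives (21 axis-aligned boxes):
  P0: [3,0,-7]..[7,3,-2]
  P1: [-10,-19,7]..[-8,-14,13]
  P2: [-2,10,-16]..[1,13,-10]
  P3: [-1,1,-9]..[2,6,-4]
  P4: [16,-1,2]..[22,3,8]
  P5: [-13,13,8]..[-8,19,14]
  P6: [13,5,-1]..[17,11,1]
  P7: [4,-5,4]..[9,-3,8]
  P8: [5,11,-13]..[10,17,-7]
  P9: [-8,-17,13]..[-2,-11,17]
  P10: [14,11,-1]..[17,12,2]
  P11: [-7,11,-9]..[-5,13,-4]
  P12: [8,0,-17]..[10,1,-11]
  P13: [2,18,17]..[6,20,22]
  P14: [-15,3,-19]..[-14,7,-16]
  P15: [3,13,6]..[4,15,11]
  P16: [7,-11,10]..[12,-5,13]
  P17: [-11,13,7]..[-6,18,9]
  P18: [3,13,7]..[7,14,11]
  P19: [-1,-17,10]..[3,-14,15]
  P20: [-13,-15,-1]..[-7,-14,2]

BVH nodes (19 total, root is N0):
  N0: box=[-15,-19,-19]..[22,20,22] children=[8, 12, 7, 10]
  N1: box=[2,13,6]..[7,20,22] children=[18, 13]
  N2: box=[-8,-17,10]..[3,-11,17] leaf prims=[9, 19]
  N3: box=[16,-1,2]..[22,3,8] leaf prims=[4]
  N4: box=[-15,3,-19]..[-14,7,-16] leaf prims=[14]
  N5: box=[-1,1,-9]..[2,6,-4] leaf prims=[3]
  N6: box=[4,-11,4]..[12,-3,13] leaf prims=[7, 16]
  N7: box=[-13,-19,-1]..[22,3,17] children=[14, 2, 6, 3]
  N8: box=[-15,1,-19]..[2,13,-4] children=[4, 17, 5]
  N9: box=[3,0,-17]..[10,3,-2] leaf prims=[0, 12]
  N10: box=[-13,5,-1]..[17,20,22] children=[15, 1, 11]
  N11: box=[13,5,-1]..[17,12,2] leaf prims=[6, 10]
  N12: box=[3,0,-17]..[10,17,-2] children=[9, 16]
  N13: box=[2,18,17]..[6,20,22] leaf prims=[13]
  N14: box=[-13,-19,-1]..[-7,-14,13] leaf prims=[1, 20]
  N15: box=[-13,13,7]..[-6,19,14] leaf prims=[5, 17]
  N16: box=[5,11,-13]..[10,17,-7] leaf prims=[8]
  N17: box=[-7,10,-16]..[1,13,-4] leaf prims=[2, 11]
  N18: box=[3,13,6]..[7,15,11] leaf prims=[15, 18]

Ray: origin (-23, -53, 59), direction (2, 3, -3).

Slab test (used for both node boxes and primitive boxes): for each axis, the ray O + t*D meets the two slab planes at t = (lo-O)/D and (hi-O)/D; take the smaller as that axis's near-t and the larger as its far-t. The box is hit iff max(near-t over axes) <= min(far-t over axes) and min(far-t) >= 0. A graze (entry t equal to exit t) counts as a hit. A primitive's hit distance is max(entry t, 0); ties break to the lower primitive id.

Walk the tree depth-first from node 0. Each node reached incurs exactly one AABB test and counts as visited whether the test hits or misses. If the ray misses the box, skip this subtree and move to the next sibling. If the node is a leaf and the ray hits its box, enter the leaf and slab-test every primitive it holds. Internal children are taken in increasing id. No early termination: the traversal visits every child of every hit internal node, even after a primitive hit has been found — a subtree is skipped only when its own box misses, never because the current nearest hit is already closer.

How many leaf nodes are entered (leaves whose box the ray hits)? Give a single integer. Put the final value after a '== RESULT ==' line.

Trace the traversal:
N0 x:[4,45/2] y:[34/3,73/3] z:[37/3,26] -> hit [37/3,45/2], descend [7, 8, 10, 12]
  N7 x:[5,45/2] y:[34/3,56/3] z:[14,20] -> hit [14,56/3], descend [2, 3, 6, 14]
    N2 x:[15/2,13] y:[12,14] z:[14,49/3] -> miss, prune
    N3 x:[39/2,45/2] y:[52/3,56/3] z:[17,19] -> miss, prune
    N6 x:[27/2,35/2] y:[14,50/3] z:[46/3,55/3] -> hit [46/3,50/3] leaf, test {P7(miss), P16@t=46/3}
    N14 x:[5,8] y:[34/3,13] z:[46/3,20] -> miss, prune
  N8 x:[4,25/2] y:[18,22] z:[21,26] -> miss, prune
  N10 x:[5,20] y:[58/3,73/3] z:[37/3,20] -> hit [58/3,20], descend [1, 11, 15]
    N1 x:[25/2,15] y:[22,73/3] z:[37/3,53/3] -> miss, prune
    N11 x:[18,20] y:[58/3,65/3] z:[19,20] -> hit [58/3,20] leaf, test {P6@t=58/3, P10(miss)}
    N15 x:[5,17/2] y:[22,24] z:[15,52/3] -> miss, prune
  N12 x:[13,33/2] y:[53/3,70/3] z:[61/3,76/3] -> miss, prune

Visited [0, 7, 2, 3, 6, 14, 8, 10, 1, 11, 15, 12]. Tests: 12 box, 2 leaf. Nearest: P16.

== RESULT ==
2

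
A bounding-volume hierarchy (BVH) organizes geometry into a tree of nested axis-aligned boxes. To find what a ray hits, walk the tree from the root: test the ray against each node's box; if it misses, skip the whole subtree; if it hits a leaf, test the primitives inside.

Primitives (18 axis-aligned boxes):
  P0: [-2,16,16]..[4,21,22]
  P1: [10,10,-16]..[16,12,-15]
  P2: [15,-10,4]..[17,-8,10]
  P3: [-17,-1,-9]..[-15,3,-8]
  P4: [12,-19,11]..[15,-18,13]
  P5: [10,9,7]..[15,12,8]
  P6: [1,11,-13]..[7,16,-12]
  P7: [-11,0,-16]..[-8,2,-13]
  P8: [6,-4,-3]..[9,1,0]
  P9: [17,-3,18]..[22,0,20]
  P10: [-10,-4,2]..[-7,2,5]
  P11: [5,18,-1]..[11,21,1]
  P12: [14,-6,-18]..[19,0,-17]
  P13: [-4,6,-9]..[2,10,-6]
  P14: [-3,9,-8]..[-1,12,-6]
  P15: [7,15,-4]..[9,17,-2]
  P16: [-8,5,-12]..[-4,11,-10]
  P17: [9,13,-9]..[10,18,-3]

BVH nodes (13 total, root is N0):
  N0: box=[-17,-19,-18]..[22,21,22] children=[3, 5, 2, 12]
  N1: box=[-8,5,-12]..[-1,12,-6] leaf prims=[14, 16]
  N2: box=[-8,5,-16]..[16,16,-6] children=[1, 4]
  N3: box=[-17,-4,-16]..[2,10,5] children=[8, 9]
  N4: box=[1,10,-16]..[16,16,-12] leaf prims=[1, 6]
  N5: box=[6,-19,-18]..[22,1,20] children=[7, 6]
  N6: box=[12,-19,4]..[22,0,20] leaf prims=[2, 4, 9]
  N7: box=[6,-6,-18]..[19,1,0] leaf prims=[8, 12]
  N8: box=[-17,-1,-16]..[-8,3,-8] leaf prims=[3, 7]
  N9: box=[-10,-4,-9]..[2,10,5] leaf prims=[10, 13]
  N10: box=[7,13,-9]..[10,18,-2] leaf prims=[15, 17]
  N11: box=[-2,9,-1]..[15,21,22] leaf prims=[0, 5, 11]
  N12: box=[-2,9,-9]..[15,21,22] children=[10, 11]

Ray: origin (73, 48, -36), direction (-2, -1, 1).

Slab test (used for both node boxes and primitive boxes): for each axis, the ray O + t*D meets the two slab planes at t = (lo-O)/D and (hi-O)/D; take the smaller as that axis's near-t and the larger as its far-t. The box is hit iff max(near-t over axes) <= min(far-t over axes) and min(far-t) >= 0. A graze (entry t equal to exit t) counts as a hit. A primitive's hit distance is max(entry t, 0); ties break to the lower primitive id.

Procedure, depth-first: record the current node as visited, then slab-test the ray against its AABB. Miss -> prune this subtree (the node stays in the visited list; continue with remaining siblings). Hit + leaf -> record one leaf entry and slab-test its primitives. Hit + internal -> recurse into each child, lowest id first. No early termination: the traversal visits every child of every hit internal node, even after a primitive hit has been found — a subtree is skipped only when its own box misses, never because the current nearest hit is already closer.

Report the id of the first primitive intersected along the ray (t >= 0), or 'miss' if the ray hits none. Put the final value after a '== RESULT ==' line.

Walk:
N0 x:[51/2,45] y:[27,67] z:[18,58] -> hit [27,45], descend [2, 3, 5, 12]
  N2 x:[57/2,81/2] y:[32,43] z:[20,30] -> miss, prune
  N3 x:[71/2,45] y:[38,52] z:[20,41] -> hit [38,41], descend [8, 9]
    N8 x:[81/2,45] y:[45,49] z:[20,28] -> miss, prune
    N9 x:[71/2,83/2] y:[38,52] z:[27,41] -> hit [38,41] leaf, test {P10(miss), P13(miss)}
  N5 x:[51/2,67/2] y:[47,67] z:[18,56] -> miss, prune
  N12 x:[29,75/2] y:[27,39] z:[27,58] -> hit [29,75/2], descend [10, 11]
    N10 x:[63/2,33] y:[30,35] z:[27,34] -> hit [63/2,33] leaf, test {P15@t=32, P17@t=63/2}
    N11 x:[29,75/2] y:[27,39] z:[35,58] -> hit [35,75/2] leaf, test {P0(miss), P5(miss), P11(miss)}

Summary -> nodes [0, 2, 3, 8, 9, 5, 12, 10, 11]; box-tests=9; leaf-entries=3; first=P17

== RESULT ==
17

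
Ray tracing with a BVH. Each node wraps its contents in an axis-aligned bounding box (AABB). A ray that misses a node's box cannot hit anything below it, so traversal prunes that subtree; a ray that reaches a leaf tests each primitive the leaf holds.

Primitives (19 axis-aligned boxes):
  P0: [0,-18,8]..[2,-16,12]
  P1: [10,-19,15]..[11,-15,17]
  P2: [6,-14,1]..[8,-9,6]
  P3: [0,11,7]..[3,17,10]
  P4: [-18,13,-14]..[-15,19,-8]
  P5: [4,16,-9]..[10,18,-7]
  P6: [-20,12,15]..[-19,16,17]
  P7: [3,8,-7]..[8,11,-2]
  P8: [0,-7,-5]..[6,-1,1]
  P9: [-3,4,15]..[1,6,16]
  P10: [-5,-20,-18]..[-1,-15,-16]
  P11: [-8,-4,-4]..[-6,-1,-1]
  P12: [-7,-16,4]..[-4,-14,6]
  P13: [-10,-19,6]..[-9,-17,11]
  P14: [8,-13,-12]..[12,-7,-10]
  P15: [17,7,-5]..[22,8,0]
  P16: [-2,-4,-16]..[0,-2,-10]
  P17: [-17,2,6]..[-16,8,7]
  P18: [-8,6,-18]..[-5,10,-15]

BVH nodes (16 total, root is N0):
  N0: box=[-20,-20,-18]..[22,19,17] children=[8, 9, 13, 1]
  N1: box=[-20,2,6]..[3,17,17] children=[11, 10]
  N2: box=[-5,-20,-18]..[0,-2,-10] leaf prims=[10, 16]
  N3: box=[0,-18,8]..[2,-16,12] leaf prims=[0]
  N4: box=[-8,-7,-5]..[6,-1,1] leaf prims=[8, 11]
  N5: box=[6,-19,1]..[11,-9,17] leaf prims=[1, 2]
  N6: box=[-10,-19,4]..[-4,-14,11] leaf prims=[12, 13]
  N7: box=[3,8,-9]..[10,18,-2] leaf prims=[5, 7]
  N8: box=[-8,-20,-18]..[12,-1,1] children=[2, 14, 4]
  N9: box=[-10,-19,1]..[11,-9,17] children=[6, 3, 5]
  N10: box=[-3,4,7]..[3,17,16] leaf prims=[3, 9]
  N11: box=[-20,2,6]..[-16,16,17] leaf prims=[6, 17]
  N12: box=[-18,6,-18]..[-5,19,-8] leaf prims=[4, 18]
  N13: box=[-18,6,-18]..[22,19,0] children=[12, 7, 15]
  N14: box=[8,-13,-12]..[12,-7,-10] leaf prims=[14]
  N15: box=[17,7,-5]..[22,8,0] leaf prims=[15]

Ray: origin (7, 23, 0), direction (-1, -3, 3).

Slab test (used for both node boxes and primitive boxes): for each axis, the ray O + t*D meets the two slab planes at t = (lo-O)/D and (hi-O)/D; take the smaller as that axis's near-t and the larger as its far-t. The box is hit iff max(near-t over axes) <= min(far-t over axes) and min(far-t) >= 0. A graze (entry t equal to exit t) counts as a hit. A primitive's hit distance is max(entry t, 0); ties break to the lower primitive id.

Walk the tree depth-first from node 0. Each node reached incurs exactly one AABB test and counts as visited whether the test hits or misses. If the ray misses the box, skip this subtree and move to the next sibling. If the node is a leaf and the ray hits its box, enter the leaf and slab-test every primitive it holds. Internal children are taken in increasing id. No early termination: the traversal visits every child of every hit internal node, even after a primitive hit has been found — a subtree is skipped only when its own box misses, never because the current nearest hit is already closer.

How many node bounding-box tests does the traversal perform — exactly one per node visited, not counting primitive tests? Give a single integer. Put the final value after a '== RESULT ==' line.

Walk:
N0 x:[-15,27] y:[4/3,43/3] z:[-6,17/3] -> hit [4/3,17/3], descend [1, 8, 9, 13]
  N1 x:[4,27] y:[2,7] z:[2,17/3] -> hit [4,17/3], descend [10, 11]
    N10 x:[4,10] y:[2,19/3] z:[7/3,16/3] -> hit [4,16/3] leaf, test {P3(miss), P9(miss)}
    N11 x:[23,27] y:[7/3,7] z:[2,17/3] -> miss, prune
  N8 x:[-5,15] y:[8,43/3] z:[-6,1/3] -> miss, prune
  N9 x:[-4,17] y:[32/3,14] z:[1/3,17/3] -> miss, prune
  N13 x:[-15,25] y:[4/3,17/3] z:[-6,0] -> miss, prune

7 AABB tests over nodes [0, 1, 10, 11, 8, 9, 13]; 1 leaf entered; closest miss.

== RESULT ==
7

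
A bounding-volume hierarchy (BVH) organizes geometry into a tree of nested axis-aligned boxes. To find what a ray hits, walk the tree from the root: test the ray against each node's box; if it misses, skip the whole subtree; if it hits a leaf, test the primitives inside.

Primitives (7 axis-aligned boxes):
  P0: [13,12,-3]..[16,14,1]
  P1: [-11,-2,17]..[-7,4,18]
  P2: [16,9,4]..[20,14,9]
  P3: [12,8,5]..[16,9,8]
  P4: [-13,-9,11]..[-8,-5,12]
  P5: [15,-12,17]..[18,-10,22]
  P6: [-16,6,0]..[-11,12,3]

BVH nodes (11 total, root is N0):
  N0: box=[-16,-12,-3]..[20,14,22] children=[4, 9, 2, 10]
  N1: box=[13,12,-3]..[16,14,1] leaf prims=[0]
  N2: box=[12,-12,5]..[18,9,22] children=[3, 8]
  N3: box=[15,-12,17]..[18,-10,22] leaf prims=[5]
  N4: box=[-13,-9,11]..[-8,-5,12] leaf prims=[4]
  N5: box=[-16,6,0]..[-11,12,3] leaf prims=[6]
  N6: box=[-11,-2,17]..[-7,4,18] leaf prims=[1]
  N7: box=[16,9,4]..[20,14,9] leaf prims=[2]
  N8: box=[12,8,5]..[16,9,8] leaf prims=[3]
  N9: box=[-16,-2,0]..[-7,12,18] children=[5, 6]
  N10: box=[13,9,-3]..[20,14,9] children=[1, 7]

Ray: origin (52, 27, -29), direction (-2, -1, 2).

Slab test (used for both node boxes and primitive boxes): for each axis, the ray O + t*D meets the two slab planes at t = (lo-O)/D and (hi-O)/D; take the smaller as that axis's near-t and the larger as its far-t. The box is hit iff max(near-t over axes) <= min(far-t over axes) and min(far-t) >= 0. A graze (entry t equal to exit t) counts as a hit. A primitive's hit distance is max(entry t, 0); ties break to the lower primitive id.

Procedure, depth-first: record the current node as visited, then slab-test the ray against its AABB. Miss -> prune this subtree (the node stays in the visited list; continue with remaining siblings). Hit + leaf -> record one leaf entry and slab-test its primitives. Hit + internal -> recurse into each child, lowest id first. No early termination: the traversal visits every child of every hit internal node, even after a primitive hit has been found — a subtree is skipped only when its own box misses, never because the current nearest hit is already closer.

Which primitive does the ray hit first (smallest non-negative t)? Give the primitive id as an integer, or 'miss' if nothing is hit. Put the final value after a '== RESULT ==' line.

Walk:
N0 x:[16,34] y:[13,39] z:[13,51/2] -> hit [16,51/2], descend [2, 4, 9, 10]
  N2 x:[17,20] y:[18,39] z:[17,51/2] -> hit [18,20], descend [3, 8]
    N3 x:[17,37/2] y:[37,39] z:[23,51/2] -> miss, prune
    N8 x:[18,20] y:[18,19] z:[17,37/2] -> hit [18,37/2] leaf, test {P3@t=18}
  N4 x:[30,65/2] y:[32,36] z:[20,41/2] -> miss, prune
  N9 x:[59/2,34] y:[15,29] z:[29/2,47/2] -> miss, prune
  N10 x:[16,39/2] y:[13,18] z:[13,19] -> hit [16,18], descend [1, 7]
    N1 x:[18,39/2] y:[13,15] z:[13,15] -> miss, prune
    N7 x:[16,18] y:[13,18] z:[33/2,19] -> hit [33/2,18] leaf, test {P2@t=33/2}

Summary -> nodes [0, 2, 3, 8, 4, 9, 10, 1, 7]; box-tests=9; leaf-entries=2; first=P2

== RESULT ==
2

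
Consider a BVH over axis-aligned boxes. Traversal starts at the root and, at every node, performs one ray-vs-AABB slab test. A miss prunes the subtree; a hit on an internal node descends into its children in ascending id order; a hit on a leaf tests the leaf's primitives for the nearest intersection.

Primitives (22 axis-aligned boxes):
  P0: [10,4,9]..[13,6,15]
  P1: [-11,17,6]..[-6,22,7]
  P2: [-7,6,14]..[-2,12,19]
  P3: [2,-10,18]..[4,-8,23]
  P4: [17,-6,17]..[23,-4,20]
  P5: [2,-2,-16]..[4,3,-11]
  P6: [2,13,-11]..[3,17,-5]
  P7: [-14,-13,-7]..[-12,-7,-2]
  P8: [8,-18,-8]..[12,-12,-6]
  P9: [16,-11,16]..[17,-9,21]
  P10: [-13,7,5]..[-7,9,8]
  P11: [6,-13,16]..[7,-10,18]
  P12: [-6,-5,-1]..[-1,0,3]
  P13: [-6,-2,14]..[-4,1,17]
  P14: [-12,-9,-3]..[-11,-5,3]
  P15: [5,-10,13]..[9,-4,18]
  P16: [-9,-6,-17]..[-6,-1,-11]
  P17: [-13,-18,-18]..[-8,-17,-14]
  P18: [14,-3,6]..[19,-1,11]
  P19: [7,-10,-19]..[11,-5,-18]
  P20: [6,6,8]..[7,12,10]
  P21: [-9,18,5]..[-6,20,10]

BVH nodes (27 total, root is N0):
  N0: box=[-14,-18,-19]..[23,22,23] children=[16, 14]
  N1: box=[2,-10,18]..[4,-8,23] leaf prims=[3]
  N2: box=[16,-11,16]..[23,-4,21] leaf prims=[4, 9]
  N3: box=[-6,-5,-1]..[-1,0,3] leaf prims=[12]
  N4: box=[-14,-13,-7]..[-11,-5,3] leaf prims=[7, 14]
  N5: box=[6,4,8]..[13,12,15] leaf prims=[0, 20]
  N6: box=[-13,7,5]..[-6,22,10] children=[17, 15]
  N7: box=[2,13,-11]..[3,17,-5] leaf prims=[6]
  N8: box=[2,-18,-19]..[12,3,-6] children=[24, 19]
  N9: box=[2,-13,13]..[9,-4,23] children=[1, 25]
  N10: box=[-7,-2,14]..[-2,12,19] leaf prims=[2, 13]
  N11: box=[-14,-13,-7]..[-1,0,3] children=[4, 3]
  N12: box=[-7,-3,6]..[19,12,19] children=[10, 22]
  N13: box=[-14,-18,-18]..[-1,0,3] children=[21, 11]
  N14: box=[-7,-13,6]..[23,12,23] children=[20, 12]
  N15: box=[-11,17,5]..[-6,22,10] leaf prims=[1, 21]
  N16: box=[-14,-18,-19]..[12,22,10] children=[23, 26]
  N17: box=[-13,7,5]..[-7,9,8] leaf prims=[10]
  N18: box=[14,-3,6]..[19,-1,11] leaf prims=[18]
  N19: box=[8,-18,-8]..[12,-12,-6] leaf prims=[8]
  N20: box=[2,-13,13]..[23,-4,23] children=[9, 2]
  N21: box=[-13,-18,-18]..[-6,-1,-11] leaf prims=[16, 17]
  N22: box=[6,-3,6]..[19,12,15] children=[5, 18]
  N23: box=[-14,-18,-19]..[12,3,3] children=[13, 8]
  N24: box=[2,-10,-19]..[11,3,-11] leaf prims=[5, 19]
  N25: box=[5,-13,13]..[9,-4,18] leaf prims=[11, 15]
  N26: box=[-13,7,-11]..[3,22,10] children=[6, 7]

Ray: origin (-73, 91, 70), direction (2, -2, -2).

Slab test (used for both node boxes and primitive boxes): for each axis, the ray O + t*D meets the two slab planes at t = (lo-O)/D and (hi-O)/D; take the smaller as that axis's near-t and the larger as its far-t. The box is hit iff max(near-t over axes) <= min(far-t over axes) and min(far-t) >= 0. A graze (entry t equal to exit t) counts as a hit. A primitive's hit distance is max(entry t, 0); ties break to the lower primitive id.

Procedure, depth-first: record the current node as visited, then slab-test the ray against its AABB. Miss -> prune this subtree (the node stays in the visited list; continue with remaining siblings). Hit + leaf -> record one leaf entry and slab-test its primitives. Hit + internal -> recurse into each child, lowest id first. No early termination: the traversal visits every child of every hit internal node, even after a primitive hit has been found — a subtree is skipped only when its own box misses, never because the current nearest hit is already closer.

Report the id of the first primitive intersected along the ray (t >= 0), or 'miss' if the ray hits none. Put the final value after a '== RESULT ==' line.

Traverse from the root:
N0 x:[59/2,48] y:[69/2,109/2] z:[47/2,89/2] -> hit [69/2,89/2], descend [14, 16]
  N14 x:[33,48] y:[79/2,52] z:[47/2,32] -> miss, prune
  N16 x:[59/2,85/2] y:[69/2,109/2] z:[30,89/2] -> hit [69/2,85/2], descend [23, 26]
    N23 x:[59/2,85/2] y:[44,109/2] z:[67/2,89/2] -> miss, prune
    N26 x:[30,38] y:[69/2,42] z:[30,81/2] -> hit [69/2,38], descend [6, 7]
      N6 x:[30,67/2] y:[69/2,42] z:[30,65/2] -> miss, prune
      N7 x:[75/2,38] y:[37,39] z:[75/2,81/2] -> hit [75/2,38] leaf, test {P6@t=75/2}

Summary -> nodes [0, 14, 16, 23, 26, 6, 7]; box-tests=7; leaf-entries=1; first=P6

== RESULT ==
6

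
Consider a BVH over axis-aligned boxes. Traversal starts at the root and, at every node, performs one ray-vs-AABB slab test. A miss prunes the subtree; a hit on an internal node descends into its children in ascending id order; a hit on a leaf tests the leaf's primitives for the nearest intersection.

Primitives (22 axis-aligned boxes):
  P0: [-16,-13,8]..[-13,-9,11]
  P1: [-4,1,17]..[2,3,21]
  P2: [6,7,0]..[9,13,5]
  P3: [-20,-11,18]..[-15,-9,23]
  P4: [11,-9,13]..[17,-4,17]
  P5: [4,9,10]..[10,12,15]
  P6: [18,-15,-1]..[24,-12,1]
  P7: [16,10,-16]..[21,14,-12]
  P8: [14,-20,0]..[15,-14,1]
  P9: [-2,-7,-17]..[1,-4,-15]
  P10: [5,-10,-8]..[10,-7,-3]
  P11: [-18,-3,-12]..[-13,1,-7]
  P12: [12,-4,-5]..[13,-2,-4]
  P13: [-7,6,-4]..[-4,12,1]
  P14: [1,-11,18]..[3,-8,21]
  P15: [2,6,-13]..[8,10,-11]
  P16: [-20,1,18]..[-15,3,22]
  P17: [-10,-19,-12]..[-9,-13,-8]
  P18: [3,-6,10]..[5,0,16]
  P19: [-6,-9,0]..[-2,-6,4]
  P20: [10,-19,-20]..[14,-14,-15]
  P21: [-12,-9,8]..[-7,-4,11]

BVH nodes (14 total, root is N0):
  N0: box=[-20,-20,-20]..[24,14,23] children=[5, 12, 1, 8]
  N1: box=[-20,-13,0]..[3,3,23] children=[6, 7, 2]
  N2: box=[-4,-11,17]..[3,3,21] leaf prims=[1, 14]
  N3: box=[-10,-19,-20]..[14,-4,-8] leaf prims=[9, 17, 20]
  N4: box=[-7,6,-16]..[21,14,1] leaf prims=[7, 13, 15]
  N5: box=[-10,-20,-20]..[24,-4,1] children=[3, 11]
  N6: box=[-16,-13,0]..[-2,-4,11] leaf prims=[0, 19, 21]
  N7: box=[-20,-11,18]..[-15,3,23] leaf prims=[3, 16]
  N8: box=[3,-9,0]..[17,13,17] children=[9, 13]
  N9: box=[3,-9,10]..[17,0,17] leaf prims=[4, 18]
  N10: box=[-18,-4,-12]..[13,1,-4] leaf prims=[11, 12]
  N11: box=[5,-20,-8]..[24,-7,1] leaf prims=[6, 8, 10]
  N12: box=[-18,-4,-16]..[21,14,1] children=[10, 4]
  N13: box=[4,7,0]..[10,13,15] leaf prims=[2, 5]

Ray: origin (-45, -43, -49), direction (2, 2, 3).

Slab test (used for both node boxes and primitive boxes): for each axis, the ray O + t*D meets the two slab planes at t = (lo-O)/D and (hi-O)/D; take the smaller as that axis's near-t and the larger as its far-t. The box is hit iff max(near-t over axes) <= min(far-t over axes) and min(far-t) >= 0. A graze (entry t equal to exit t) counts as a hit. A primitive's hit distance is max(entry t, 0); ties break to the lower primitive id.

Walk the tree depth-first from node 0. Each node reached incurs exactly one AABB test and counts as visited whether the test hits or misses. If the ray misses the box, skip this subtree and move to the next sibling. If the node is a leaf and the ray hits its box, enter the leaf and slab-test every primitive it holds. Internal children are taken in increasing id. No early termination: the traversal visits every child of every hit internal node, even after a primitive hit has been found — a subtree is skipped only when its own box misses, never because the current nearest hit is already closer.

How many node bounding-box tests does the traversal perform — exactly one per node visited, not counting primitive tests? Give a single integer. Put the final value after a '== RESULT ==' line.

Traverse from the root:
N0 x:[25/2,69/2] y:[23/2,57/2] z:[29/3,24] -> hit [25/2,24], descend [1, 5, 8, 12]
  N1 x:[25/2,24] y:[15,23] z:[49/3,24] -> hit [49/3,23], descend [2, 6, 7]
    N2 x:[41/2,24] y:[16,23] z:[22,70/3] -> hit [22,23] leaf, test {P1@t=22, P14(miss)}
    N6 x:[29/2,43/2] y:[15,39/2] z:[49/3,20] -> hit [49/3,39/2] leaf, test {P0(miss), P19(miss), P21@t=19}
    N7 x:[25/2,15] y:[16,23] z:[67/3,24] -> miss, prune
  N5 x:[35/2,69/2] y:[23/2,39/2] z:[29/3,50/3] -> miss, prune
  N8 x:[24,31] y:[17,28] z:[49/3,22] -> miss, prune
  N12 x:[27/2,33] y:[39/2,57/2] z:[11,50/3] -> miss, prune

order=[0, 1, 2, 6, 7, 5, 8, 12]  |boxes|=8  |leaves|=2  hit=P21

== RESULT ==
8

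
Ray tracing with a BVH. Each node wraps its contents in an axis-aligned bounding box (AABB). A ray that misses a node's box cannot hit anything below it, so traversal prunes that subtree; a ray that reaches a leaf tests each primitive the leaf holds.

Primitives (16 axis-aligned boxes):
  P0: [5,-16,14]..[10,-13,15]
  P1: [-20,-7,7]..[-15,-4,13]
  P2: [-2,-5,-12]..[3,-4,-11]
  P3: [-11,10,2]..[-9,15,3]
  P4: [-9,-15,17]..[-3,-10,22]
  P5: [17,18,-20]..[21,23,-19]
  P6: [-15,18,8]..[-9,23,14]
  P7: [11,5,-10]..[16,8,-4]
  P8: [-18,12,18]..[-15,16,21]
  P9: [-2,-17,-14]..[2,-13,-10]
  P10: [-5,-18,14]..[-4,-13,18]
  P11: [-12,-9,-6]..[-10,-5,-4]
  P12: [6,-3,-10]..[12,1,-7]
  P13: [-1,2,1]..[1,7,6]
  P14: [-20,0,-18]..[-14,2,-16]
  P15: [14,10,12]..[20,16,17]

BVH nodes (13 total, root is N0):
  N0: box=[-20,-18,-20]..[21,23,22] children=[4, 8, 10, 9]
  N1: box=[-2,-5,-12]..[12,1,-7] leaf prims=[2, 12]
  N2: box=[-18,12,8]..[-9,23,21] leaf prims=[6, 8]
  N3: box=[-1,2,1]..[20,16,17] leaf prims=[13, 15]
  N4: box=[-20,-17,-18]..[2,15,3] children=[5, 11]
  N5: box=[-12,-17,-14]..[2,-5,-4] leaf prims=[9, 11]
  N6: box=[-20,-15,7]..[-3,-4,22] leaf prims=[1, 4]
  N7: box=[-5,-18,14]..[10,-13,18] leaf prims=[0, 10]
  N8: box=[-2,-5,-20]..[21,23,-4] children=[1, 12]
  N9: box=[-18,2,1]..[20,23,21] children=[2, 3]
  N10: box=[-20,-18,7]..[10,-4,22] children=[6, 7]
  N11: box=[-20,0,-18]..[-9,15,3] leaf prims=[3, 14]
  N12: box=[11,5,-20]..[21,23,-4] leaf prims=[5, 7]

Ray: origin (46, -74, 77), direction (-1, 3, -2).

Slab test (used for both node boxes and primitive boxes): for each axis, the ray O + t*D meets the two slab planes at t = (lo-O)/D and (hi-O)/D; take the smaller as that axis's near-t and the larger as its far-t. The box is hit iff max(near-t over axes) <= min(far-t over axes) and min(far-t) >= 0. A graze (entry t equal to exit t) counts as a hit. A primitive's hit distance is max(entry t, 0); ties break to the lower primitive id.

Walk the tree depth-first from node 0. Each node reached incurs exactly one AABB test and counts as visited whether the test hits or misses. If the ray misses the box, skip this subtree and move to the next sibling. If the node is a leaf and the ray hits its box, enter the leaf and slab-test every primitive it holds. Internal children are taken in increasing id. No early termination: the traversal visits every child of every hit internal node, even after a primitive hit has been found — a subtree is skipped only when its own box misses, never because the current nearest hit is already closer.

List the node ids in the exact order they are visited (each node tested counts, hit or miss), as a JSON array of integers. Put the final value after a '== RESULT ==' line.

Trace the traversal:
N0 x:[25,66] y:[56/3,97/3] z:[55/2,97/2] -> hit [55/2,97/3], descend [4, 8, 9, 10]
  N4 x:[44,66] y:[19,89/3] z:[37,95/2] -> miss, prune
  N8 x:[25,48] y:[23,97/3] z:[81/2,97/2] -> miss, prune
  N9 x:[26,64] y:[76/3,97/3] z:[28,38] -> hit [28,97/3], descend [2, 3]
    N2 x:[55,64] y:[86/3,97/3] z:[28,69/2] -> miss, prune
    N3 x:[26,47] y:[76/3,30] z:[30,38] -> hit [30,30] leaf, test {P13(miss), P15@t=30}
  N10 x:[36,66] y:[56/3,70/3] z:[55/2,35] -> miss, prune

Visited [0, 4, 8, 9, 2, 3, 10]. Tests: 7 box, 1 leaf. Nearest: P15.

== RESULT ==
[0, 4, 8, 9, 2, 3, 10]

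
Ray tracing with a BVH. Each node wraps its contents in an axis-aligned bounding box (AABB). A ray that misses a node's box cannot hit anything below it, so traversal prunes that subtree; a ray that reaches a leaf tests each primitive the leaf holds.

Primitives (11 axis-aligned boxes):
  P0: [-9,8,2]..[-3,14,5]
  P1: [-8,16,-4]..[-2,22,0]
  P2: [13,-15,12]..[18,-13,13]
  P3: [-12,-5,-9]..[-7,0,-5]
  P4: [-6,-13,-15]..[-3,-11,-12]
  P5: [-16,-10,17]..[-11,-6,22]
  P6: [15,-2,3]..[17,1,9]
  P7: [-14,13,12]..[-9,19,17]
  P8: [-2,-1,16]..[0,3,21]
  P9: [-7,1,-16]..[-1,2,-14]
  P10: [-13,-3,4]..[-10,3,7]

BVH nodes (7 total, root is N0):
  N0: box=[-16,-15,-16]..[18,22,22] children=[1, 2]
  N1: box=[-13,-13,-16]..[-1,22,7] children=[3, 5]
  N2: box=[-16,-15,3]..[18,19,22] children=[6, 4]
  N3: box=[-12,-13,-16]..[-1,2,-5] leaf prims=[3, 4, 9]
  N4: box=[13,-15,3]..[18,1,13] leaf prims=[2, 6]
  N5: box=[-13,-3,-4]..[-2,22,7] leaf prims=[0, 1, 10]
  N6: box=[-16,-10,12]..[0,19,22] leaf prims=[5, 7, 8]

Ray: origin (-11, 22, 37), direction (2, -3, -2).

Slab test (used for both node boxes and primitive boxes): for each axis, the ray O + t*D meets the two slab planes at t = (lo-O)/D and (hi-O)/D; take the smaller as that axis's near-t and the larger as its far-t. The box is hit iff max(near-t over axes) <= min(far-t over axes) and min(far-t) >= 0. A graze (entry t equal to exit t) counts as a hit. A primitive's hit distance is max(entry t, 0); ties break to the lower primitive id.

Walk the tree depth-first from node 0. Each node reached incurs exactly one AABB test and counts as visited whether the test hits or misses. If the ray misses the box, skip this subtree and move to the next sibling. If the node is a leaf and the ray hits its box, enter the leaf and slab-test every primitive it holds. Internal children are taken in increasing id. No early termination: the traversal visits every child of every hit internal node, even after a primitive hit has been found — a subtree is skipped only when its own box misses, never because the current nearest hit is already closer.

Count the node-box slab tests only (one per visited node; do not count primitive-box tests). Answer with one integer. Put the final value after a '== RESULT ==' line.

Traverse from the root:
N0 x:[-5/2,29/2] y:[0,37/3] z:[15/2,53/2] -> hit [15/2,37/3], descend [1, 2]
  N1 x:[-1,5] y:[0,35/3] z:[15,53/2] -> miss, prune
  N2 x:[-5/2,29/2] y:[1,37/3] z:[15/2,17] -> hit [15/2,37/3], descend [4, 6]
    N4 x:[12,29/2] y:[7,37/3] z:[12,17] -> hit [12,37/3] leaf, test {P2@t=12, P6(miss)}
    N6 x:[-5/2,11/2] y:[1,32/3] z:[15/2,25/2] -> miss, prune

order=[0, 1, 2, 4, 6]  |boxes|=5  |leaves|=1  hit=P2

== RESULT ==
5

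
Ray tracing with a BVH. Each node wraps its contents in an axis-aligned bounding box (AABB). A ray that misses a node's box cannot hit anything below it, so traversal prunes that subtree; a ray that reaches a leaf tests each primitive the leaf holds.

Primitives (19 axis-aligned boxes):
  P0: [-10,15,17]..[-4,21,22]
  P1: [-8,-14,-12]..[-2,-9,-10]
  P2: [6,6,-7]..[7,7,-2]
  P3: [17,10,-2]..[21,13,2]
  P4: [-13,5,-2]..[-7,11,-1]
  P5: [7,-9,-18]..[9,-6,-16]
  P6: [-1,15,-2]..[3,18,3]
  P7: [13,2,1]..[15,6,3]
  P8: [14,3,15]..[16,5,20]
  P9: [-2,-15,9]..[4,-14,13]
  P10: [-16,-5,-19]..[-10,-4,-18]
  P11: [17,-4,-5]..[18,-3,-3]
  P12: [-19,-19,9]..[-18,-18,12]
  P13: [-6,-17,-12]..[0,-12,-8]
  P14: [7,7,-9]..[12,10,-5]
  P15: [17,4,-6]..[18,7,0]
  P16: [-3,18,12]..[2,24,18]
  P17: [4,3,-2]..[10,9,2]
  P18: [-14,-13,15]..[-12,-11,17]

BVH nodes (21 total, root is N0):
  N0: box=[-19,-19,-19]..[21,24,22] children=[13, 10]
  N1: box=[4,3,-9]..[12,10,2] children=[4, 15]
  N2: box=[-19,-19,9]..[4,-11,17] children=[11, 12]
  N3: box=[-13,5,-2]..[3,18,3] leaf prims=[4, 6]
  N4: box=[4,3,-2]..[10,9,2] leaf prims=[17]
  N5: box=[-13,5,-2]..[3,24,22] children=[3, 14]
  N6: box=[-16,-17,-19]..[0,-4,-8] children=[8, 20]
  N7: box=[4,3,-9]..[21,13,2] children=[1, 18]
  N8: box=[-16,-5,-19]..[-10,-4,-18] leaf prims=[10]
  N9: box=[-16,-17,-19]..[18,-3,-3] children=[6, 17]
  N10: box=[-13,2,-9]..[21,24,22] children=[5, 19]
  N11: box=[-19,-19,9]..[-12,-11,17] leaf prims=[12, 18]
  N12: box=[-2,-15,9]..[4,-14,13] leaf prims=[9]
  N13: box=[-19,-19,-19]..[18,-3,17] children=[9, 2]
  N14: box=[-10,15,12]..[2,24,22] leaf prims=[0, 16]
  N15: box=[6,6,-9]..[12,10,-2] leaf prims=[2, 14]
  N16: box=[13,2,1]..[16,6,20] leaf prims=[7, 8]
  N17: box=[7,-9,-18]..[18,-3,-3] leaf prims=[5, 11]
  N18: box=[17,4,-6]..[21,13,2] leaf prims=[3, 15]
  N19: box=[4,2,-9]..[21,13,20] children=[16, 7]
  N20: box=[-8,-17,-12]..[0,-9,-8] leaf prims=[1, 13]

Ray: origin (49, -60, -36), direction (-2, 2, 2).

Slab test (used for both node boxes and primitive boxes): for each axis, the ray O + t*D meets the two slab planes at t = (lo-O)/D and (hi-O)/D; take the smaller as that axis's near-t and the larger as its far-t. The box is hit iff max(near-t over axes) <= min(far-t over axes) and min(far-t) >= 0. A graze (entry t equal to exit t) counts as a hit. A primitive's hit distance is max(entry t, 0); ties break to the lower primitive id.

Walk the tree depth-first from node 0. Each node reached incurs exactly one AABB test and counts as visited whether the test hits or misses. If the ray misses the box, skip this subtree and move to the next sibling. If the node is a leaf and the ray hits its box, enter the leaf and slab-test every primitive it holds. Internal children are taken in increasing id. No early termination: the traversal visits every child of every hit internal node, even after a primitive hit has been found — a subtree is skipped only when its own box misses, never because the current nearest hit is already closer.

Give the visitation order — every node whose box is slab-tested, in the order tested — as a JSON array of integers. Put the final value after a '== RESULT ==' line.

Traverse from the root:
N0 x:[14,34] y:[41/2,42] z:[17/2,29] -> hit [41/2,29], descend [10, 13]
  N10 x:[14,31] y:[31,42] z:[27/2,29] -> miss, prune
  N13 x:[31/2,34] y:[41/2,57/2] z:[17/2,53/2] -> hit [41/2,53/2], descend [2, 9]
    N2 x:[45/2,34] y:[41/2,49/2] z:[45/2,53/2] -> hit [45/2,49/2], descend [11, 12]
      N11 x:[61/2,34] y:[41/2,49/2] z:[45/2,53/2] -> miss, prune
      N12 x:[45/2,51/2] y:[45/2,23] z:[45/2,49/2] -> hit [45/2,23] leaf, test {P9@t=45/2}
    N9 x:[31/2,65/2] y:[43/2,57/2] z:[17/2,33/2] -> miss, prune

Summary -> nodes [0, 10, 13, 2, 11, 12, 9]; box-tests=7; leaf-entries=1; first=P9

== RESULT ==
[0, 10, 13, 2, 11, 12, 9]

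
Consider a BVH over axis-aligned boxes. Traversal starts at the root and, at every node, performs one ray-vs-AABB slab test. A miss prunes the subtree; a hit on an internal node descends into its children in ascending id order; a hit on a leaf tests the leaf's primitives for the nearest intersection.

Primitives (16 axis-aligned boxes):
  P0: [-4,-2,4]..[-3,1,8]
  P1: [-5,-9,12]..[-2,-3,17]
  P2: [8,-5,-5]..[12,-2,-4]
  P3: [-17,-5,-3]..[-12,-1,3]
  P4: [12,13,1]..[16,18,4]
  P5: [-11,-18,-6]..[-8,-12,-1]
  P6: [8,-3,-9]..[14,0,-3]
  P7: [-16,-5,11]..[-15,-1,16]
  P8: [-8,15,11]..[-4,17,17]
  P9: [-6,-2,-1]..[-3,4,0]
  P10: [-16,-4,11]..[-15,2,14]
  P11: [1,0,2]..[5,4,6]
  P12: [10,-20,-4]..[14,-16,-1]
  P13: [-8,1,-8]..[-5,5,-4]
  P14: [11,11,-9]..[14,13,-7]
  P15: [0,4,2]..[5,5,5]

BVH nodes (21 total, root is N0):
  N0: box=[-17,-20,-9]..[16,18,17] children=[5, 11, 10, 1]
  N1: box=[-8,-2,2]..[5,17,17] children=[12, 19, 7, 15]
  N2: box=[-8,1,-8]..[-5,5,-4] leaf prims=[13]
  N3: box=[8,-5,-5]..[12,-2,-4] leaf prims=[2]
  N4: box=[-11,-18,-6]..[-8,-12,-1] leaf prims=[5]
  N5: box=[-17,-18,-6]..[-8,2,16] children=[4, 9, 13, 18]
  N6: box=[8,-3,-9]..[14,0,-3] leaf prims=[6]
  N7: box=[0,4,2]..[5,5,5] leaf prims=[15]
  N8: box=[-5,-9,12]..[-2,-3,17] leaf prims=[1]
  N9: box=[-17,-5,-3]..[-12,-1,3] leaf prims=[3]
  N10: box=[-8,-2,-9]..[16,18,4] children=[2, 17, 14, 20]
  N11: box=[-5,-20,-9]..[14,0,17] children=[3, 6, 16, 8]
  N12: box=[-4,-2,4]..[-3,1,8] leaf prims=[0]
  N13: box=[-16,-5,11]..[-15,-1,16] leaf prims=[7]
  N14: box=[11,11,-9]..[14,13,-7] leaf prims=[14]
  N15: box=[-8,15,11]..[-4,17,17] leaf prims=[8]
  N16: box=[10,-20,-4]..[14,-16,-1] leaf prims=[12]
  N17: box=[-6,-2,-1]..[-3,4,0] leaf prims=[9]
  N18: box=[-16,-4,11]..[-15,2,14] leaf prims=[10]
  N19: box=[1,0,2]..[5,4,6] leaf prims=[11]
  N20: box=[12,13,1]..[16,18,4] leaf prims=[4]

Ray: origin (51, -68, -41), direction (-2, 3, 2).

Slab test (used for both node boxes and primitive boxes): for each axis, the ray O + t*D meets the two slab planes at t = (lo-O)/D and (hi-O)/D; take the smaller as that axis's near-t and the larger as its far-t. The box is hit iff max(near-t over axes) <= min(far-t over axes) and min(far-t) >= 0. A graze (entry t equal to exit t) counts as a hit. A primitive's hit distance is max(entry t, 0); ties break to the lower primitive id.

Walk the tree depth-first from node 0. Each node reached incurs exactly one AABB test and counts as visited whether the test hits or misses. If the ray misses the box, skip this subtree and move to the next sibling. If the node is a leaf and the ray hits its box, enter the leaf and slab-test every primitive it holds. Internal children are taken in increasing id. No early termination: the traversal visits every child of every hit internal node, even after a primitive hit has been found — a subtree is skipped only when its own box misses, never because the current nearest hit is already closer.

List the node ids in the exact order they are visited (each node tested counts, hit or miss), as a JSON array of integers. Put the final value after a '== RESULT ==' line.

Traverse from the root:
N0 x:[35/2,34] y:[16,86/3] z:[16,29] -> hit [35/2,86/3], descend [1, 5, 10, 11]
  N1 x:[23,59/2] y:[22,85/3] z:[43/2,29] -> hit [23,85/3], descend [7, 12, 15, 19]
    N7 x:[23,51/2] y:[24,73/3] z:[43/2,23] -> miss, prune
    N12 x:[27,55/2] y:[22,23] z:[45/2,49/2] -> miss, prune
    N15 x:[55/2,59/2] y:[83/3,85/3] z:[26,29] -> hit [83/3,85/3] leaf, test {P8@t=83/3}
    N19 x:[23,25] y:[68/3,24] z:[43/2,47/2] -> hit [23,47/2] leaf, test {P11@t=23}
  N5 x:[59/2,34] y:[50/3,70/3] z:[35/2,57/2] -> miss, prune
  N10 x:[35/2,59/2] y:[22,86/3] z:[16,45/2] -> hit [22,45/2], descend [2, 14, 17, 20]
    N2 x:[28,59/2] y:[23,73/3] z:[33/2,37/2] -> miss, prune
    N14 x:[37/2,20] y:[79/3,27] z:[16,17] -> miss, prune
    N17 x:[27,57/2] y:[22,24] z:[20,41/2] -> miss, prune
    N20 x:[35/2,39/2] y:[27,86/3] z:[21,45/2] -> miss, prune
  N11 x:[37/2,28] y:[16,68/3] z:[16,29] -> hit [37/2,68/3], descend [3, 6, 8, 16]
    N3 x:[39/2,43/2] y:[21,22] z:[18,37/2] -> miss, prune
    N6 x:[37/2,43/2] y:[65/3,68/3] z:[16,19] -> miss, prune
    N8 x:[53/2,28] y:[59/3,65/3] z:[53/2,29] -> miss, prune
    N16 x:[37/2,41/2] y:[16,52/3] z:[37/2,20] -> miss, prune

order=[0, 1, 7, 12, 15, 19, 5, 10, 2, 14, 17, 20, 11, 3, 6, 8, 16]  |boxes|=17  |leaves|=2  hit=P11

== RESULT ==
[0, 1, 7, 12, 15, 19, 5, 10, 2, 14, 17, 20, 11, 3, 6, 8, 16]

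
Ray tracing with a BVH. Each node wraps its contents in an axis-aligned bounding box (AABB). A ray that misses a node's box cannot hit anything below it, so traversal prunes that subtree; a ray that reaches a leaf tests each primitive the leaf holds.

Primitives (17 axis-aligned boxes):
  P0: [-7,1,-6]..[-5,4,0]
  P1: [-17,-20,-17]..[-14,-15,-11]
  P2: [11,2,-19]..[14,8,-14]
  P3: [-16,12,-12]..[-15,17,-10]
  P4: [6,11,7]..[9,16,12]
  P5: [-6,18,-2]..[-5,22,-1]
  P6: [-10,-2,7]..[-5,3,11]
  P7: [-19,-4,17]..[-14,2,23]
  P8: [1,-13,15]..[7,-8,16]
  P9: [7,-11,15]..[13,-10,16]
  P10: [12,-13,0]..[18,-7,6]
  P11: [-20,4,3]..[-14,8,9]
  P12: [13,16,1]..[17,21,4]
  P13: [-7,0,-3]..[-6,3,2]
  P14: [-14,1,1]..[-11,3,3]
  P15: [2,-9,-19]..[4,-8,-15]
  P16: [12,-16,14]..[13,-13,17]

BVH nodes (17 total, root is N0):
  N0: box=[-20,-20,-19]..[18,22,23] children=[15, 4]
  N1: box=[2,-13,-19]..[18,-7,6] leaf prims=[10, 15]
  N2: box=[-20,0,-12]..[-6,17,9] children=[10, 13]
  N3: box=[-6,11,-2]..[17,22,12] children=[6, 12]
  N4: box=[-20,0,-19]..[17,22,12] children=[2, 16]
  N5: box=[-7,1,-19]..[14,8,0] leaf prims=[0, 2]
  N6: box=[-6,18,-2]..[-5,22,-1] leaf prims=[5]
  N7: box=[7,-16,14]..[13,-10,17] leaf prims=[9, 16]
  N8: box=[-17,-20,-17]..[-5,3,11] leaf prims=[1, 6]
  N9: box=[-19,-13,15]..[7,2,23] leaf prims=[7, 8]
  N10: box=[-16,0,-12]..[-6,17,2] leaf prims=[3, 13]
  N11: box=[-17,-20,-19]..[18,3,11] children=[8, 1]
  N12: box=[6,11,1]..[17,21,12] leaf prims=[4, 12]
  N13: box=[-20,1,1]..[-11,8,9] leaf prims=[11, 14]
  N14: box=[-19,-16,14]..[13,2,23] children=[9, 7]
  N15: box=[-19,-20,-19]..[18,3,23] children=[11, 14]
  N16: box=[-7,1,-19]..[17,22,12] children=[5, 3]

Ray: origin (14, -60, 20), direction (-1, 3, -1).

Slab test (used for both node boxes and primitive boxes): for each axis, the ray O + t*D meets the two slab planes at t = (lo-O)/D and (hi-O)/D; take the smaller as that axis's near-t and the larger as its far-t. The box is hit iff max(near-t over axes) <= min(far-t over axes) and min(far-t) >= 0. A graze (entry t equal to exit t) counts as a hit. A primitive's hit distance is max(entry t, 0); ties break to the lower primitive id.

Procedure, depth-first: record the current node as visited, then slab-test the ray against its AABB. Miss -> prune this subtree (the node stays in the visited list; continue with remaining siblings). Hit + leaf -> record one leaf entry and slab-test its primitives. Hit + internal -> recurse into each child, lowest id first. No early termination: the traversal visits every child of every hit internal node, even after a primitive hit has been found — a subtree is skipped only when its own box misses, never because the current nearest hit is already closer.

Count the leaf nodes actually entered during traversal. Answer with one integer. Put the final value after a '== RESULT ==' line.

Traverse from the root:
N0 x:[-4,34] y:[40/3,82/3] z:[-3,39] -> hit [40/3,82/3], descend [4, 15]
  N4 x:[-3,34] y:[20,82/3] z:[8,39] -> hit [20,82/3], descend [2, 16]
    N2 x:[20,34] y:[20,77/3] z:[11,32] -> hit [20,77/3], descend [10, 13]
      N10 x:[20,30] y:[20,77/3] z:[18,32] -> hit [20,77/3] leaf, test {P3(miss), P13@t=20}
      N13 x:[25,34] y:[61/3,68/3] z:[11,19] -> miss, prune
    N16 x:[-3,21] y:[61/3,82/3] z:[8,39] -> hit [61/3,21], descend [3, 5]
      N3 x:[-3,20] y:[71/3,82/3] z:[8,22] -> miss, prune
      N5 x:[0,21] y:[61/3,68/3] z:[20,39] -> hit [61/3,21] leaf, test {P0@t=61/3, P2(miss)}
  N15 x:[-4,33] y:[40/3,21] z:[-3,39] -> hit [40/3,21], descend [11, 14]
    N11 x:[-4,31] y:[40/3,21] z:[9,39] -> hit [40/3,21], descend [1, 8]
      N1 x:[-4,12] y:[47/3,53/3] z:[14,39] -> miss, prune
      N8 x:[19,31] y:[40/3,21] z:[9,37] -> hit [19,21] leaf, test {P1(miss), P6(miss)}
    N14 x:[1,33] y:[44/3,62/3] z:[-3,6] -> miss, prune

order=[0, 4, 2, 10, 13, 16, 3, 5, 15, 11, 1, 8, 14]  |boxes|=13  |leaves|=3  hit=P13

== RESULT ==
3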